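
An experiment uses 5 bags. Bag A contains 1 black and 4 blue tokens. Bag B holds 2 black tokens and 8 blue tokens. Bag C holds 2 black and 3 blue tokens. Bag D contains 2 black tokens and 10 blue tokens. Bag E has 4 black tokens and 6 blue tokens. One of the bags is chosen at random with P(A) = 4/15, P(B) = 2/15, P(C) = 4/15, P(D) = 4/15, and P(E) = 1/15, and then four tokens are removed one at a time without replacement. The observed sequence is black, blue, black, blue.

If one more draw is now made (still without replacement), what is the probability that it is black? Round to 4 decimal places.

Under each hypothesis, the probability of the observed sequence is: P(data | bag A) = (1/5)(4/4)(0/3) = 0; P(data | bag B) = (2/10)(8/9)(1/8)(7/7) = 0.022222; P(data | bag C) = (2/5)(3/4)(1/3)(2/2) = 0.1; P(data | bag D) = (2/12)(10/11)(1/10)(9/9) = 0.015152; P(data | bag E) = (4/10)(6/9)(3/8)(5/7) = 0.071429.
The prior-weighted likelihoods are 4/15 · 0 = 0, 2/15 · 0.022222 = 0.002963, 4/15 · 0.1 = 0.026667, 4/15 · 0.015152 = 0.0040404, 1/15 · 0.071429 = 0.0047619; these sum to 0.038432.
Dividing through by the total gives posterior P(bag A | data) = 0, P(bag B | data) = 0.077096, P(bag C | data) = 0.69387, P(bag D | data) = 0.10513, P(bag E | data) = 0.1239.
So P(black next | data) = Σ P(black next | H) P(H | data) = (0)(0.077096) + (0)(0.69387) + (0)(0.10513) + (1/3)(0.1239) = 0.041302.

0.0413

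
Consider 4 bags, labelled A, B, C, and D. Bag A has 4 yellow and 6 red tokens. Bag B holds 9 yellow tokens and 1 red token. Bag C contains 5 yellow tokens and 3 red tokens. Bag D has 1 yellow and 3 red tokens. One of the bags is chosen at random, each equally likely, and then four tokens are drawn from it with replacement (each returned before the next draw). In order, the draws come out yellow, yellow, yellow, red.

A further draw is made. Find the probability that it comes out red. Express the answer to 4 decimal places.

The likelihood of the observed sequence under each hypothesis: P(data | bag A) = (4/10)(4/10)(4/10)(6/10) = 0.0384; P(data | bag B) = (9/10)(9/10)(9/10)(1/10) = 0.0729; P(data | bag C) = (5/8)(5/8)(5/8)(3/8) = 0.091553; P(data | bag D) = (1/4)(1/4)(1/4)(3/4) = 0.011719.
The prior-weighted likelihoods are 1/4 · 0.0384 = 0.0096, 1/4 · 0.0729 = 0.018225, 1/4 · 0.091553 = 0.022888, 1/4 · 0.011719 = 0.0029297; these sum to 0.053643.
Normalising, the posterior is P(bag A | data) = 0.17896, P(bag B | data) = 0.33975, P(bag C | data) = 0.42668, P(bag D | data) = 0.054615.
The predictive probability is P(red next | data) = (3/5)(0.17896) + (1/10)(0.33975) + (3/8)(0.42668) + (3/4)(0.054615) = 0.34232.

0.3423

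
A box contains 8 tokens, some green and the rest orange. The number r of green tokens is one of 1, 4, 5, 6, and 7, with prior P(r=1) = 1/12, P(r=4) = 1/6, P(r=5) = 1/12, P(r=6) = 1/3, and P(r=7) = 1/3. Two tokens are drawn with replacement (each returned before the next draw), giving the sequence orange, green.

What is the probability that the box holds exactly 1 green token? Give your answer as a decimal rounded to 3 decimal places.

Under each hypothesis, the probability of the observed sequence is: P(data | r = 1) = (7/8)(1/8) = 7/64; P(data | r = 4) = (4/8)(4/8) = 1/4; P(data | r = 5) = (3/8)(5/8) = 15/64; P(data | r = 6) = (2/8)(6/8) = 3/16; P(data | r = 7) = (1/8)(7/8) = 7/64.
The prior-weighted likelihoods are 1/12 · 7/64 = 7/768, 1/6 · 1/4 = 1/24, 1/12 · 15/64 = 5/256, 1/3 · 3/16 = 1/16, 1/3 · 7/64 = 7/192; these sum to 65/384.
Hence P(r = 1 | data) = (7/768) / (65/384) = 7/130.

0.054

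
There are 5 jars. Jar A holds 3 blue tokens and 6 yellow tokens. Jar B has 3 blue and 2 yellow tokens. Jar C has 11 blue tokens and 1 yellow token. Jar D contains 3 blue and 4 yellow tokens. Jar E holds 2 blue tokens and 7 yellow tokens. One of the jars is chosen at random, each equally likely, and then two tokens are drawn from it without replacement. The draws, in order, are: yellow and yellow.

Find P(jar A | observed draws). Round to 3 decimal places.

0.301

Under each hypothesis, the probability of the observed sequence is: P(data | jar A) = (6/9)(5/8) = 5/12; P(data | jar B) = (2/5)(1/4) = 1/10; P(data | jar C) = (1/12)(0/11) = 0; P(data | jar D) = (4/7)(3/6) = 2/7; P(data | jar E) = (7/9)(6/8) = 7/12.
The prior-weighted likelihoods are 1/5 · 5/12 = 1/12, 1/5 · 1/10 = 1/50, 1/5 · 0 = 0, 1/5 · 2/7 = 2/35, 1/5 · 7/12 = 7/60; summing to 97/350.
By Bayes' rule, P(jar A | data) = (1/12) / (97/350) = 175/582.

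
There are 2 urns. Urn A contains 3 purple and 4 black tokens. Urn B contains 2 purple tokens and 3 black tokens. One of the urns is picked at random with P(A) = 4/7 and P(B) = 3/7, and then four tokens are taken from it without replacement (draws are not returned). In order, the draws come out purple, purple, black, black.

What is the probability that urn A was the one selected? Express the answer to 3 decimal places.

Compute the likelihood of the observed sequence for each case: P(data | urn A) = (3/7)(2/6)(4/5)(3/4) = 3/35; P(data | urn B) = (2/5)(1/4)(3/3)(2/2) = 1/10.
The prior-weighted likelihoods are 4/7 · 3/35 = 12/245, 3/7 · 1/10 = 3/70; with total 9/98.
Therefore the posterior P(urn A | data) = (12/245) / (9/98) = 8/15.

0.533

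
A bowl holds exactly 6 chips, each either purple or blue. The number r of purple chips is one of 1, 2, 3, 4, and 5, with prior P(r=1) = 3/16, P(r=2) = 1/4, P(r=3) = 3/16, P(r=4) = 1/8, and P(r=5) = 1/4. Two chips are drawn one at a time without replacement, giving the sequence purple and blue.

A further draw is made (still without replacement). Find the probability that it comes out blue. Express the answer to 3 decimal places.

0.514

Compute the likelihood of the observed sequence for each case: P(data | r = 1) = (1/6)(5/5) = 1/6; P(data | r = 2) = (2/6)(4/5) = 4/15; P(data | r = 3) = (3/6)(3/5) = 3/10; P(data | r = 4) = (4/6)(2/5) = 4/15; P(data | r = 5) = (5/6)(1/5) = 1/6.
Weighting by the prior gives 3/16 · 1/6 = 1/32, 1/4 · 4/15 = 1/15, 3/16 · 3/10 = 9/160, 1/8 · 4/15 = 1/30, 1/4 · 1/6 = 1/24; with total 11/48.
The posterior is then P(r = 1 | data) = 3/22, P(r = 2 | data) = 16/55, P(r = 3 | data) = 27/110, P(r = 4 | data) = 8/55, P(r = 5 | data) = 2/11.
Averaging over the posterior, P(blue next | data) = (1)(3/22) + (3/4)(16/55) + (1/2)(27/110) + (1/4)(8/55) + (0)(2/11) = 113/220.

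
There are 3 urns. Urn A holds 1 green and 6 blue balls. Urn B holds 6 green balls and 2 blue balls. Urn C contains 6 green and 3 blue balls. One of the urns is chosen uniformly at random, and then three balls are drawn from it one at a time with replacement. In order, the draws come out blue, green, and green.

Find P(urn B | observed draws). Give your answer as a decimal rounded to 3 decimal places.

For each hypothesis, P(data | H) works out to: P(data | urn A) = (6/7)(1/7)(1/7) = 0.017493; P(data | urn B) = (2/8)(6/8)(6/8) = 0.14062; P(data | urn C) = (3/9)(6/9)(6/9) = 0.14815.
The prior-weighted likelihoods are 1/3 · 0.017493 = 0.0058309, 1/3 · 0.14062 = 0.046875, 1/3 · 0.14815 = 0.049383; these sum to 0.10209.
Hence P(urn B | data) = (0.046875) / (0.10209) = 0.45916.

0.459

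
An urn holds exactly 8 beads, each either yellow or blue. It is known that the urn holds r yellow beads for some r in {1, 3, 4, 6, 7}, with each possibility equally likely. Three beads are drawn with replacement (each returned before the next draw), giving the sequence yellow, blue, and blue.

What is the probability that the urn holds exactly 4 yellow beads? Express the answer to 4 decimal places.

The likelihood of the observed sequence under each hypothesis: P(data | r = 1) = (1/8)(7/8)(7/8) = 0.095703; P(data | r = 3) = (3/8)(5/8)(5/8) = 0.14648; P(data | r = 4) = (4/8)(4/8)(4/8) = 0.125; P(data | r = 6) = (6/8)(2/8)(2/8) = 0.046875; P(data | r = 7) = (7/8)(1/8)(1/8) = 0.013672.
Multiplying each by its prior: 1/5 · 0.095703 = 0.019141, 1/5 · 0.14648 = 0.029297, 1/5 · 0.125 = 0.025, 1/5 · 0.046875 = 0.009375, 1/5 · 0.013672 = 0.0027344; these sum to 0.085547.
So P(r = 4 | data) = (0.025) / (0.085547) = 0.29224.

0.2922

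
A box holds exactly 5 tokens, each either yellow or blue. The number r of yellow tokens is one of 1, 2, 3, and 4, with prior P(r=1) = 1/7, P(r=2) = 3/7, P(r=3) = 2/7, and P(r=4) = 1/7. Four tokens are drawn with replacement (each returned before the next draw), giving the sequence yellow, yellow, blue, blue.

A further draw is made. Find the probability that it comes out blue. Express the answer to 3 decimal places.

0.517

The likelihood of the observed sequence under each hypothesis: P(data | r = 1) = (1/5)(1/5)(4/5)(4/5) = 0.0256; P(data | r = 2) = (2/5)(2/5)(3/5)(3/5) = 0.0576; P(data | r = 3) = (3/5)(3/5)(2/5)(2/5) = 0.0576; P(data | r = 4) = (4/5)(4/5)(1/5)(1/5) = 0.0256.
Weighting by the prior gives 1/7 · 0.0256 = 0.0036571, 3/7 · 0.0576 = 0.024686, 2/7 · 0.0576 = 0.016457, 1/7 · 0.0256 = 0.0036571; these sum to 0.048457.
Normalising, the posterior is P(r = 1 | data) = 0.075472, P(r = 2 | data) = 0.50943, P(r = 3 | data) = 0.33962, P(r = 4 | data) = 0.075472.
So P(blue next | data) = Σ P(blue next | H) P(H | data) = (4/5)(0.075472) + (3/5)(0.50943) + (2/5)(0.33962) + (1/5)(0.075472) = 0.51698.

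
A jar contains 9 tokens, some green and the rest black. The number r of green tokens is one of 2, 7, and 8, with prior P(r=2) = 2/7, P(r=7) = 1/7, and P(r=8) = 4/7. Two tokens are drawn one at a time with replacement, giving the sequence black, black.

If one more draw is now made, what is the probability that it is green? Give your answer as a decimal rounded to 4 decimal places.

Under each hypothesis, the probability of the observed sequence is: P(data | r = 2) = (7/9)(7/9) = 49/81; P(data | r = 7) = (2/9)(2/9) = 4/81; P(data | r = 8) = (1/9)(1/9) = 1/81.
Multiplying each by its prior: 2/7 · 49/81 = 14/81, 1/7 · 4/81 = 4/567, 4/7 · 1/81 = 4/567; with total 106/567.
Normalising, the posterior is P(r = 2 | data) = 49/53, P(r = 7 | data) = 2/53, P(r = 8 | data) = 2/53.
The predictive probability is P(green next | data) = (2/9)(49/53) + (7/9)(2/53) + (8/9)(2/53) = 128/477.

0.2683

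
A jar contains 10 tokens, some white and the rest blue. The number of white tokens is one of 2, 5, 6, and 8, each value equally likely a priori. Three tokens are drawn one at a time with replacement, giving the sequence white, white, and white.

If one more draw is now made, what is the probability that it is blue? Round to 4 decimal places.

For each hypothesis, P(data | H) works out to: P(data | r = 2) = (2/10)(2/10)(2/10) = 0.008; P(data | r = 5) = (5/10)(5/10)(5/10) = 0.125; P(data | r = 6) = (6/10)(6/10)(6/10) = 0.216; P(data | r = 8) = (8/10)(8/10)(8/10) = 0.512.
The prior-weighted likelihoods are 1/4 · 0.008 = 0.002, 1/4 · 0.125 = 0.03125, 1/4 · 0.216 = 0.054, 1/4 · 0.512 = 0.128; with total 0.21525.
Dividing through by the total gives posterior P(r = 2 | data) = 0.0092915, P(r = 5 | data) = 0.14518, P(r = 6 | data) = 0.25087, P(r = 8 | data) = 0.59466.
The predictive probability is P(blue next | data) = (4/5)(0.0092915) + (1/2)(0.14518) + (2/5)(0.25087) + (1/5)(0.59466) = 0.2993.

0.2993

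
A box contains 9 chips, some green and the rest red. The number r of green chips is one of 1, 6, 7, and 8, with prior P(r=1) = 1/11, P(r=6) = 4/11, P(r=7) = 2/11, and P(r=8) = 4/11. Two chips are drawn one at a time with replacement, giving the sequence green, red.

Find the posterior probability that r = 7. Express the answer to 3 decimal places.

Compute the likelihood of the observed sequence for each case: P(data | r = 1) = (1/9)(8/9) = 8/81; P(data | r = 6) = (6/9)(3/9) = 2/9; P(data | r = 7) = (7/9)(2/9) = 14/81; P(data | r = 8) = (8/9)(1/9) = 8/81.
Multiplying each by its prior: 1/11 · 8/81 = 8/891, 4/11 · 2/9 = 8/99, 2/11 · 14/81 = 28/891, 4/11 · 8/81 = 32/891; with total 140/891.
Therefore the posterior P(r = 7 | data) = (28/891) / (140/891) = 1/5.

0.200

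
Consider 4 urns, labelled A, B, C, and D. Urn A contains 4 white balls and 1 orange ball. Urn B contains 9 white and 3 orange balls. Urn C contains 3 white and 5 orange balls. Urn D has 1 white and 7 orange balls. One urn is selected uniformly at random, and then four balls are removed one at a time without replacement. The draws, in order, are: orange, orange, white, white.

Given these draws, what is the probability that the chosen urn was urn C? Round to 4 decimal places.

Under each hypothesis, the probability of the observed sequence is: P(data | urn A) = (1/5)(0/4) = 0; P(data | urn B) = (3/12)(2/11)(9/10)(8/9) = 0.036364; P(data | urn C) = (5/8)(4/7)(3/6)(2/5) = 0.071429; P(data | urn D) = (7/8)(6/7)(1/6)(0/5) = 0.
Multiplying each by its prior: 1/4 · 0 = 0, 1/4 · 0.036364 = 0.0090909, 1/4 · 0.071429 = 0.017857, 1/4 · 0 = 0; these sum to 0.026948.
Therefore the posterior P(urn C | data) = (0.017857) / (0.026948) = 0.66265.

0.6627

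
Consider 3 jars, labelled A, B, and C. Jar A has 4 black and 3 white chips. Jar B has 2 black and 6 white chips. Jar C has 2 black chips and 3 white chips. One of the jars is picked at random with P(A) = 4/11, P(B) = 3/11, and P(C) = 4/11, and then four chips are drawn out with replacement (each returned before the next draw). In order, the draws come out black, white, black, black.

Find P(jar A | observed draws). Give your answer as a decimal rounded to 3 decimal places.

The likelihood of the observed sequence under each hypothesis: P(data | jar A) = (4/7)(3/7)(4/7)(4/7) = 0.079967; P(data | jar B) = (2/8)(6/8)(2/8)(2/8) = 0.011719; P(data | jar C) = (2/5)(3/5)(2/5)(2/5) = 0.0384.
Multiplying each by its prior: 4/11 · 0.079967 = 0.029079, 3/11 · 0.011719 = 0.003196, 4/11 · 0.0384 = 0.013964; summing to 0.046238.
Therefore the posterior P(jar A | data) = (0.029079) / (0.046238) = 0.62889.

0.629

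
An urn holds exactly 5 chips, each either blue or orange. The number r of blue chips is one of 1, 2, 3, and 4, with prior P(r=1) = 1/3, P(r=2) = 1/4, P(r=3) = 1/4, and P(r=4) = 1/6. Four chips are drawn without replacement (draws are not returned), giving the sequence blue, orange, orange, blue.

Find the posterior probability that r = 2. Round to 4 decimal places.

Compute the likelihood of the observed sequence for each case: P(data | r = 1) = (1/5)(4/4)(3/3)(0/2) = 0; P(data | r = 2) = (2/5)(3/4)(2/3)(1/2) = 1/10; P(data | r = 3) = (3/5)(2/4)(1/3)(2/2) = 1/10; P(data | r = 4) = (4/5)(1/4)(0/3) = 0.
Multiplying each by its prior: 1/3 · 0 = 0, 1/4 · 1/10 = 1/40, 1/4 · 1/10 = 1/40, 1/6 · 0 = 0; these sum to 1/20.
So P(r = 2 | data) = (1/40) / (1/20) = 1/2.

0.5000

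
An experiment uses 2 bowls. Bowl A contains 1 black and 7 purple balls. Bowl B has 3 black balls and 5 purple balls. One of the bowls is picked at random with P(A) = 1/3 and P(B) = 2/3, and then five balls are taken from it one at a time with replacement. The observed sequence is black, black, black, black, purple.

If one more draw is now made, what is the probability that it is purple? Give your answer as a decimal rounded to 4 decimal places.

0.6271

Compute the likelihood of the observed sequence for each case: P(data | bowl A) = (1/8)(1/8)(1/8)(1/8)(7/8) = 0.00021362; P(data | bowl B) = (3/8)(3/8)(3/8)(3/8)(5/8) = 0.01236.
Weighting by the prior gives 1/3 · 0.00021362 = 7.1208e-05, 2/3 · 0.01236 = 0.0082397; with total 0.008311.
The posterior is then P(bowl A | data) = 0.0085679, P(bowl B | data) = 0.99143.
Averaging over the posterior, P(purple next | data) = (7/8)(0.0085679) + (5/8)(0.99143) = 0.62714.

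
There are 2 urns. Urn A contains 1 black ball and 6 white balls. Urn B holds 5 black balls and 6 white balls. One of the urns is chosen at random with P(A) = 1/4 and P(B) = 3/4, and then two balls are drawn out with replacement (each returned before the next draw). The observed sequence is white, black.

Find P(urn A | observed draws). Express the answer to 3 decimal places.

Under each hypothesis, the probability of the observed sequence is: P(data | urn A) = (6/7)(1/7) = 0.12245; P(data | urn B) = (6/11)(5/11) = 0.24793.
The prior-weighted likelihoods are 1/4 · 0.12245 = 0.030612, 3/4 · 0.24793 = 0.18595; with total 0.21656.
Therefore the posterior P(urn A | data) = (0.030612) / (0.21656) = 0.14136.

0.141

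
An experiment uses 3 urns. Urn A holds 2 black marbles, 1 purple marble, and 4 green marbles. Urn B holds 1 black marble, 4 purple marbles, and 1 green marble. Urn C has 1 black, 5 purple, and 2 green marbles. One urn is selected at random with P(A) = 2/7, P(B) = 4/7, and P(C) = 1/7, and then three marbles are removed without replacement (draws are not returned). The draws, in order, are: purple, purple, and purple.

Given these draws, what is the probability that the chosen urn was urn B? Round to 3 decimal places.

0.818

Under each hypothesis, the probability of the observed sequence is: P(data | urn A) = (1/7)(0/6) = 0; P(data | urn B) = (4/6)(3/5)(2/4) = 1/5; P(data | urn C) = (5/8)(4/7)(3/6) = 5/28.
Weighting by the prior gives 2/7 · 0 = 0, 4/7 · 1/5 = 4/35, 1/7 · 5/28 = 5/196; with total 137/980.
Therefore the posterior P(urn B | data) = (4/35) / (137/980) = 112/137.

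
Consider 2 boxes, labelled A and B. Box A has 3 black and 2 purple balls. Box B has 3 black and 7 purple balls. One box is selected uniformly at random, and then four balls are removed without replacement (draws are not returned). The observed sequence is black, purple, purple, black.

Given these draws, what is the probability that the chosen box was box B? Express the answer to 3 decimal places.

0.333

For each hypothesis, P(data | H) works out to: P(data | box A) = (3/5)(2/4)(1/3)(2/2) = 1/10; P(data | box B) = (3/10)(7/9)(6/8)(2/7) = 1/20.
The prior-weighted likelihoods are 1/2 · 1/10 = 1/20, 1/2 · 1/20 = 1/40; with total 3/40.
Therefore the posterior P(box B | data) = (1/40) / (3/40) = 1/3.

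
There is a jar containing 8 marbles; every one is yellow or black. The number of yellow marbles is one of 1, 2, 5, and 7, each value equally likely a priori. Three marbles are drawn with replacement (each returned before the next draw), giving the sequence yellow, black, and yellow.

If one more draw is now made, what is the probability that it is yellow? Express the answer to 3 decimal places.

0.623

Under each hypothesis, the probability of the observed sequence is: P(data | r = 1) = (1/8)(7/8)(1/8) = 0.013672; P(data | r = 2) = (2/8)(6/8)(2/8) = 0.046875; P(data | r = 5) = (5/8)(3/8)(5/8) = 0.14648; P(data | r = 7) = (7/8)(1/8)(7/8) = 0.095703.
Multiplying each by its prior: 1/4 · 0.013672 = 0.003418, 1/4 · 0.046875 = 0.011719, 1/4 · 0.14648 = 0.036621, 1/4 · 0.095703 = 0.023926; summing to 0.075684.
Dividing through by the total gives posterior P(r = 1 | data) = 0.045161, P(r = 2 | data) = 0.15484, P(r = 5 | data) = 0.48387, P(r = 7 | data) = 0.31613.
Averaging over the posterior, P(yellow next | data) = (1/8)(0.045161) + (1/4)(0.15484) + (5/8)(0.48387) + (7/8)(0.31613) = 0.62339.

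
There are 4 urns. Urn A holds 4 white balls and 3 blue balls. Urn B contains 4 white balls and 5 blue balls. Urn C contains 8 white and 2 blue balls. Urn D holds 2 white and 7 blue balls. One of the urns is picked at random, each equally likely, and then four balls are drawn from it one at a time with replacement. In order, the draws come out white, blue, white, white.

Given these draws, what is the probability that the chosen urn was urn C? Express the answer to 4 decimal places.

The likelihood of the observed sequence under each hypothesis: P(data | urn A) = (4/7)(3/7)(4/7)(4/7) = 0.079967; P(data | urn B) = (4/9)(5/9)(4/9)(4/9) = 0.048773; P(data | urn C) = (8/10)(2/10)(8/10)(8/10) = 0.1024; P(data | urn D) = (2/9)(7/9)(2/9)(2/9) = 0.0085353.
Weighting by the prior gives 1/4 · 0.079967 = 0.019992, 1/4 · 0.048773 = 0.012193, 1/4 · 0.1024 = 0.0256, 1/4 · 0.0085353 = 0.0021338; with total 0.059919.
Therefore the posterior P(urn C | data) = (0.0256) / (0.059919) = 0.42725.

0.4272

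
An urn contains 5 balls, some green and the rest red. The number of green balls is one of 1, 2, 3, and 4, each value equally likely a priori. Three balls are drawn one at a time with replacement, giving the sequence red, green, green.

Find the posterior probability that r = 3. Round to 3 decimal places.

Compute the likelihood of the observed sequence for each case: P(data | r = 1) = (4/5)(1/5)(1/5) = 4/125; P(data | r = 2) = (3/5)(2/5)(2/5) = 12/125; P(data | r = 3) = (2/5)(3/5)(3/5) = 18/125; P(data | r = 4) = (1/5)(4/5)(4/5) = 16/125.
Weighting by the prior gives 1/4 · 4/125 = 1/125, 1/4 · 12/125 = 3/125, 1/4 · 18/125 = 9/250, 1/4 · 16/125 = 4/125; these sum to 1/10.
So P(r = 3 | data) = (9/250) / (1/10) = 9/25.

0.360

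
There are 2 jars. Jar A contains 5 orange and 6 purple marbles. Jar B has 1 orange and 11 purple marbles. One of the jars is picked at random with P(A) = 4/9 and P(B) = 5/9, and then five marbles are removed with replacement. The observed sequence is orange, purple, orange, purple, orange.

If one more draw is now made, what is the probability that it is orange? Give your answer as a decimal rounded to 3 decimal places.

0.447

Compute the likelihood of the observed sequence for each case: P(data | jar A) = (5/11)(6/11)(5/11)(6/11)(5/11) = 0.027941; P(data | jar B) = (1/12)(11/12)(1/12)(11/12)(1/12) = 0.00048627.
Multiplying each by its prior: 4/9 · 0.027941 = 0.012418, 5/9 · 0.00048627 = 0.00027015; these sum to 0.012689.
The posterior is then P(jar A | data) = 0.97871, P(jar B | data) = 0.021291.
Averaging over the posterior, P(orange next | data) = (5/11)(0.97871) + (1/12)(0.021291) = 0.44664.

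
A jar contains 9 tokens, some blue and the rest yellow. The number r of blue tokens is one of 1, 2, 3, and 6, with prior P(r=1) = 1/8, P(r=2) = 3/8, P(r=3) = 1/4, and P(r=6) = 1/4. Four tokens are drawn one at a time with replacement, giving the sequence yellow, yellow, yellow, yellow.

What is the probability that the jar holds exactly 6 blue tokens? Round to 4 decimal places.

0.0115

Under each hypothesis, the probability of the observed sequence is: P(data | r = 1) = (8/9)(8/9)(8/9)(8/9) = 0.6243; P(data | r = 2) = (7/9)(7/9)(7/9)(7/9) = 0.36595; P(data | r = 3) = (6/9)(6/9)(6/9)(6/9) = 0.19753; P(data | r = 6) = (3/9)(3/9)(3/9)(3/9) = 0.012346.
The prior-weighted likelihoods are 1/8 · 0.6243 = 0.078037, 3/8 · 0.36595 = 0.13723, 1/4 · 0.19753 = 0.049383, 1/4 · 0.012346 = 0.0030864; with total 0.26774.
Hence P(r = 6 | data) = (0.0030864) / (0.26774) = 0.011528.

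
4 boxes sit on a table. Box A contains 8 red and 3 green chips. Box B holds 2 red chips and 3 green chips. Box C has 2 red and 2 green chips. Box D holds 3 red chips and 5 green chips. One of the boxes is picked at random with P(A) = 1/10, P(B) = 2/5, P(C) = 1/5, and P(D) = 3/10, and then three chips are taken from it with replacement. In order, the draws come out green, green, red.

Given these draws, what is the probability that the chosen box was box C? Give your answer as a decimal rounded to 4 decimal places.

For each hypothesis, P(data | H) works out to: P(data | box A) = (3/11)(3/11)(8/11) = 0.054095; P(data | box B) = (3/5)(3/5)(2/5) = 0.144; P(data | box C) = (2/4)(2/4)(2/4) = 0.125; P(data | box D) = (5/8)(5/8)(3/8) = 0.14648.
The prior-weighted likelihoods are 1/10 · 0.054095 = 0.0054095, 2/5 · 0.144 = 0.0576, 1/5 · 0.125 = 0.025, 3/10 · 0.14648 = 0.043945; summing to 0.13195.
By Bayes' rule, P(box C | data) = (0.025) / (0.13195) = 0.18946.

0.1895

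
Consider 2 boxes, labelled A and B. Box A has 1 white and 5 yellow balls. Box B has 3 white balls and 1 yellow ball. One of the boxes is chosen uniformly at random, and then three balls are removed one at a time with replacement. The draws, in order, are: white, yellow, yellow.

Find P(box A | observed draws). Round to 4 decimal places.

Compute the likelihood of the observed sequence for each case: P(data | box A) = (1/6)(5/6)(5/6) = 0.11574; P(data | box B) = (3/4)(1/4)(1/4) = 0.046875.
Multiplying each by its prior: 1/2 · 0.11574 = 0.05787, 1/2 · 0.046875 = 0.023438; these sum to 0.081308.
Therefore the posterior P(box A | data) = (0.05787) / (0.081308) = 0.71174.

0.7117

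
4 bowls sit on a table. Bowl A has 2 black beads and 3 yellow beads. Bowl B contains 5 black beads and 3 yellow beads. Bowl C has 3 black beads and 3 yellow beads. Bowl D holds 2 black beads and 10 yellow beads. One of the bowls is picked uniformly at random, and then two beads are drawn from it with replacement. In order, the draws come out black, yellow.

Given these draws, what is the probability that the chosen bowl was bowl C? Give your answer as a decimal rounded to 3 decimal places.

The likelihood of the observed sequence under each hypothesis: P(data | bowl A) = (2/5)(3/5) = 0.24; P(data | bowl B) = (5/8)(3/8) = 0.23438; P(data | bowl C) = (3/6)(3/6) = 0.25; P(data | bowl D) = (2/12)(10/12) = 0.13889.
Weighting by the prior gives 1/4 · 0.24 = 0.06, 1/4 · 0.23438 = 0.058594, 1/4 · 0.25 = 0.0625, 1/4 · 0.13889 = 0.034722; these sum to 0.21582.
By Bayes' rule, P(bowl C | data) = (0.0625) / (0.21582) = 0.2896.

0.290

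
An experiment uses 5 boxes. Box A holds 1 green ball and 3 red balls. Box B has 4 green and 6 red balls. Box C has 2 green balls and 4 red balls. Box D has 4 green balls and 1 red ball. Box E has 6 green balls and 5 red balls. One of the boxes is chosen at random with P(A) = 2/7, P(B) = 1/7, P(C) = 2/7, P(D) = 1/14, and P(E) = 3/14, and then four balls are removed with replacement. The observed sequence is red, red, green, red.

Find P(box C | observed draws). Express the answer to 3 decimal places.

0.344

The likelihood of the observed sequence under each hypothesis: P(data | box A) = (3/4)(3/4)(1/4)(3/4) = 0.10547; P(data | box B) = (6/10)(6/10)(4/10)(6/10) = 0.0864; P(data | box C) = (4/6)(4/6)(2/6)(4/6) = 0.098765; P(data | box D) = (1/5)(1/5)(4/5)(1/5) = 0.0064; P(data | box E) = (5/11)(5/11)(6/11)(5/11) = 0.051226.
Multiplying each by its prior: 2/7 · 0.10547 = 0.030134, 1/7 · 0.0864 = 0.012343, 2/7 · 0.098765 = 0.028219, 1/14 · 0.0064 = 0.00045714, 3/14 · 0.051226 = 0.010977; with total 0.08213.
So P(box C | data) = (0.028219) / (0.08213) = 0.34359.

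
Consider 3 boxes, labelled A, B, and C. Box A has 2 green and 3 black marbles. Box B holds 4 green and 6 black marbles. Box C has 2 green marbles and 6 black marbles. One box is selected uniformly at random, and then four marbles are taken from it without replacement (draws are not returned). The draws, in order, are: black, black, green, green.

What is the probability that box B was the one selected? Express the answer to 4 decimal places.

0.3448

Under each hypothesis, the probability of the observed sequence is: P(data | box A) = (3/5)(2/4)(2/3)(1/2) = 1/10; P(data | box B) = (6/10)(5/9)(4/8)(3/7) = 1/14; P(data | box C) = (6/8)(5/7)(2/6)(1/5) = 1/28.
Weighting by the prior gives 1/3 · 1/10 = 1/30, 1/3 · 1/14 = 1/42, 1/3 · 1/28 = 1/84; summing to 29/420.
So P(box B | data) = (1/42) / (29/420) = 10/29.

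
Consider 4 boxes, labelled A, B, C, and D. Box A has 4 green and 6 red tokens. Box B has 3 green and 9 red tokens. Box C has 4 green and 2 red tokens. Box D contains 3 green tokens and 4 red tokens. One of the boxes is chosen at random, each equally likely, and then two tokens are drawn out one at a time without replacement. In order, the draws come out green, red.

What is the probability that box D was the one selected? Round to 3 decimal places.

0.279

The likelihood of the observed sequence under each hypothesis: P(data | box A) = (4/10)(6/9) = 0.26667; P(data | box B) = (3/12)(9/11) = 0.20455; P(data | box C) = (4/6)(2/5) = 0.26667; P(data | box D) = (3/7)(4/6) = 0.28571.
Multiplying each by its prior: 1/4 · 0.26667 = 0.066667, 1/4 · 0.20455 = 0.051136, 1/4 · 0.26667 = 0.066667, 1/4 · 0.28571 = 0.071429; with total 0.2559.
Therefore the posterior P(box D | data) = (0.071429) / (0.2559) = 0.27913.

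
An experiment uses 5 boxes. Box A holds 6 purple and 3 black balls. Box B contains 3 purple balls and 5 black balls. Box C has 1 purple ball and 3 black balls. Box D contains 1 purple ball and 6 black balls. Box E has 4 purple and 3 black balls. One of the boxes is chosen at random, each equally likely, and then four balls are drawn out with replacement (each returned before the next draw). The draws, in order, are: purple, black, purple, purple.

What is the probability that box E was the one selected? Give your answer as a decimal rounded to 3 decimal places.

0.354

The likelihood of the observed sequence under each hypothesis: P(data | box A) = (6/9)(3/9)(6/9)(6/9) = 0.098765; P(data | box B) = (3/8)(5/8)(3/8)(3/8) = 0.032959; P(data | box C) = (1/4)(3/4)(1/4)(1/4) = 0.011719; P(data | box D) = (1/7)(6/7)(1/7)(1/7) = 0.002499; P(data | box E) = (4/7)(3/7)(4/7)(4/7) = 0.079967.
The prior-weighted likelihoods are 1/5 · 0.098765 = 0.019753, 1/5 · 0.032959 = 0.0065918, 1/5 · 0.011719 = 0.0023437, 1/5 · 0.002499 = 0.00049979, 1/5 · 0.079967 = 0.015993; with total 0.045182.
Hence P(box E | data) = (0.015993) / (0.045182) = 0.35398.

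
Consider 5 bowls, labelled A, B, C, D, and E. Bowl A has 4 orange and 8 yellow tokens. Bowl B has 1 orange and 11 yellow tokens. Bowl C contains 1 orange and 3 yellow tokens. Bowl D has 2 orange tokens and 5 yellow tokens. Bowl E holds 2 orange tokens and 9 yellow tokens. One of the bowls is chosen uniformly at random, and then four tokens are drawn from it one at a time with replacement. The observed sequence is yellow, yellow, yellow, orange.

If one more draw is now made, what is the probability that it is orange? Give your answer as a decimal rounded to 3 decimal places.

The likelihood of the observed sequence under each hypothesis: P(data | bowl A) = (8/12)(8/12)(8/12)(4/12) = 0.098765; P(data | bowl B) = (11/12)(11/12)(11/12)(1/12) = 0.064188; P(data | bowl C) = (3/4)(3/4)(3/4)(1/4) = 0.10547; P(data | bowl D) = (5/7)(5/7)(5/7)(2/7) = 0.10412; P(data | bowl E) = (9/11)(9/11)(9/11)(2/11) = 0.099583.
Weighting by the prior gives 1/5 · 0.098765 = 0.019753, 1/5 · 0.064188 = 0.012838, 1/5 · 0.10547 = 0.021094, 1/5 · 0.10412 = 0.020825, 1/5 · 0.099583 = 0.019917; summing to 0.094426.
The posterior is then P(bowl A | data) = 0.20919, P(bowl B | data) = 0.13595, P(bowl C | data) = 0.22339, P(bowl D | data) = 0.22054, P(bowl E | data) = 0.21092.
Averaging over the posterior, P(orange next | data) = (1/3)(0.20919) + (1/12)(0.13595) + (1/4)(0.22339) + (2/7)(0.22054) + (2/11)(0.21092) = 0.23827.

0.238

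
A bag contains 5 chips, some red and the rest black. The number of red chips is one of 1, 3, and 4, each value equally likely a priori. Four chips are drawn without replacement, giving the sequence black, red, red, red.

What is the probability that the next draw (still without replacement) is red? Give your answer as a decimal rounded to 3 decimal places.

0.667

Compute the likelihood of the observed sequence for each case: P(data | r = 1) = (4/5)(1/4)(0/3) = 0; P(data | r = 3) = (2/5)(3/4)(2/3)(1/2) = 1/10; P(data | r = 4) = (1/5)(4/4)(3/3)(2/2) = 1/5.
The prior-weighted likelihoods are 1/3 · 0 = 0, 1/3 · 1/10 = 1/30, 1/3 · 1/5 = 1/15; summing to 1/10.
The posterior is then P(r = 1 | data) = 0, P(r = 3 | data) = 1/3, P(r = 4 | data) = 2/3.
So P(red next | data) = Σ P(red next | H) P(H | data) = (0)(1/3) + (1)(2/3) = 2/3.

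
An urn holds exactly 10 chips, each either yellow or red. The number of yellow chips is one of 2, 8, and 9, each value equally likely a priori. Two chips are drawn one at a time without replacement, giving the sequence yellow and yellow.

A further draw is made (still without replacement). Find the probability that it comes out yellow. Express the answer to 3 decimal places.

For each hypothesis, P(data | H) works out to: P(data | r = 2) = (2/10)(1/9) = 1/45; P(data | r = 8) = (8/10)(7/9) = 28/45; P(data | r = 9) = (9/10)(8/9) = 4/5.
Weighting by the prior gives 1/3 · 1/45 = 1/135, 1/3 · 28/45 = 28/135, 1/3 · 4/5 = 4/15; with total 13/27.
Normalising, the posterior is P(r = 2 | data) = 1/65, P(r = 8 | data) = 28/65, P(r = 9 | data) = 36/65.
Averaging over the posterior, P(yellow next | data) = (0)(1/65) + (3/4)(28/65) + (7/8)(36/65) = 21/26.

0.808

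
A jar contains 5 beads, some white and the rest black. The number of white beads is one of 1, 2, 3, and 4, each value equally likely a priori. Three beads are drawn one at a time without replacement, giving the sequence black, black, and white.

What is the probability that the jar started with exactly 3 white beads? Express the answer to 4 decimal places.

For each hypothesis, P(data | H) works out to: P(data | r = 1) = (4/5)(3/4)(1/3) = 1/5; P(data | r = 2) = (3/5)(2/4)(2/3) = 1/5; P(data | r = 3) = (2/5)(1/4)(3/3) = 1/10; P(data | r = 4) = (1/5)(0/4) = 0.
The prior-weighted likelihoods are 1/4 · 1/5 = 1/20, 1/4 · 1/5 = 1/20, 1/4 · 1/10 = 1/40, 1/4 · 0 = 0; with total 1/8.
So P(r = 3 | data) = (1/40) / (1/8) = 1/5.

0.2000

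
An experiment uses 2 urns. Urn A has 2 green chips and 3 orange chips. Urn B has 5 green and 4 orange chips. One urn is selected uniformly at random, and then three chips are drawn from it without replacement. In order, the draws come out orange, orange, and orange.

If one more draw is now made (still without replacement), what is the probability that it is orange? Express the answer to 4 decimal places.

For each hypothesis, P(data | H) works out to: P(data | urn A) = (3/5)(2/4)(1/3) = 1/10; P(data | urn B) = (4/9)(3/8)(2/7) = 1/21.
The prior-weighted likelihoods are 1/2 · 1/10 = 1/20, 1/2 · 1/21 = 1/42; summing to 31/420.
Normalising, the posterior is P(urn A | data) = 21/31, P(urn B | data) = 10/31.
The predictive probability is P(orange next | data) = (0)(21/31) + (1/6)(10/31) = 5/93.

0.0538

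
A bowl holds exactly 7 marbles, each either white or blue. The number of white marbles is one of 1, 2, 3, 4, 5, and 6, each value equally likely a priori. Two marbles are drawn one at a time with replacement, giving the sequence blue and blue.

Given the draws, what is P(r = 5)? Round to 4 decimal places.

The likelihood of the observed sequence under each hypothesis: P(data | r = 1) = (6/7)(6/7) = 36/49; P(data | r = 2) = (5/7)(5/7) = 25/49; P(data | r = 3) = (4/7)(4/7) = 16/49; P(data | r = 4) = (3/7)(3/7) = 9/49; P(data | r = 5) = (2/7)(2/7) = 4/49; P(data | r = 6) = (1/7)(1/7) = 1/49.
The prior-weighted likelihoods are 1/6 · 36/49 = 6/49, 1/6 · 25/49 = 25/294, 1/6 · 16/49 = 8/147, 1/6 · 9/49 = 3/98, 1/6 · 4/49 = 2/147, 1/6 · 1/49 = 1/294; with total 13/42.
Therefore the posterior P(r = 5 | data) = (2/147) / (13/42) = 4/91.

0.0440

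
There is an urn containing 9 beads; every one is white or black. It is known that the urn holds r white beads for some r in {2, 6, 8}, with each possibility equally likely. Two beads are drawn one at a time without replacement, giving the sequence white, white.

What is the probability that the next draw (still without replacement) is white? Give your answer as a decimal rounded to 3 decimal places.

Compute the likelihood of the observed sequence for each case: P(data | r = 2) = (2/9)(1/8) = 1/36; P(data | r = 6) = (6/9)(5/8) = 5/12; P(data | r = 8) = (8/9)(7/8) = 7/9.
Multiplying each by its prior: 1/3 · 1/36 = 1/108, 1/3 · 5/12 = 5/36, 1/3 · 7/9 = 7/27; with total 11/27.
The posterior is then P(r = 2 | data) = 1/44, P(r = 6 | data) = 15/44, P(r = 8 | data) = 7/11.
So P(white next | data) = Σ P(white next | H) P(H | data) = (0)(1/44) + (4/7)(15/44) + (6/7)(7/11) = 57/77.

0.740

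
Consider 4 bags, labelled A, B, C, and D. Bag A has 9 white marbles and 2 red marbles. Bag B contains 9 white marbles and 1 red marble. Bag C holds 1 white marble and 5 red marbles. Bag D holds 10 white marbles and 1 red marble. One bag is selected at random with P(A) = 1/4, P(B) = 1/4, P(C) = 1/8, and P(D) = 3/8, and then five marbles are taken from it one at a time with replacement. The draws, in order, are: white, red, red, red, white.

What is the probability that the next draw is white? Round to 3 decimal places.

0.450

Under each hypothesis, the probability of the observed sequence is: P(data | bag A) = (9/11)(2/11)(2/11)(2/11)(9/11) = 0.0040236; P(data | bag B) = (9/10)(1/10)(1/10)(1/10)(9/10) = 0.00081; P(data | bag C) = (1/6)(5/6)(5/6)(5/6)(1/6) = 0.016075; P(data | bag D) = (10/11)(1/11)(1/11)(1/11)(10/11) = 0.00062092.
Multiplying each by its prior: 1/4 · 0.0040236 = 0.0010059, 1/4 · 0.00081 = 0.0002025, 1/8 · 0.016075 = 0.0020094, 3/8 · 0.00062092 = 0.00023285; with total 0.0034506.
The posterior is then P(bag A | data) = 0.29151, P(bag B | data) = 0.058685, P(bag C | data) = 0.58233, P(bag D | data) = 0.067479.
The predictive probability is P(white next | data) = (9/11)(0.29151) + (9/10)(0.058685) + (1/6)(0.58233) + (10/11)(0.067479) = 0.44972.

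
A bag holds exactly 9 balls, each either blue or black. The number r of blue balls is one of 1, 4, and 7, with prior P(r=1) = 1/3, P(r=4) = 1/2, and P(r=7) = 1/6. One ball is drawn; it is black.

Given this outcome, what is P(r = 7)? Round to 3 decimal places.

Under each hypothesis, the probability of this draw is: P(data | r = 1) = (8/9) = 8/9; P(data | r = 4) = (5/9) = 5/9; P(data | r = 7) = (2/9) = 2/9.
Multiplying each by its prior: 1/3 · 8/9 = 8/27, 1/2 · 5/9 = 5/18, 1/6 · 2/9 = 1/27; these sum to 11/18.
So P(r = 7 | data) = (1/27) / (11/18) = 2/33.

0.061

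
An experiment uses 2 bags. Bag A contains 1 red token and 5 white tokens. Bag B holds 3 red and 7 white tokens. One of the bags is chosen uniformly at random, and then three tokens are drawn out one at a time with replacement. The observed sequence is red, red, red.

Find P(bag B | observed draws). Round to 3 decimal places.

Under each hypothesis, the probability of the observed sequence is: P(data | bag A) = (1/6)(1/6)(1/6) = 0.0046296; P(data | bag B) = (3/10)(3/10)(3/10) = 0.027.
The prior-weighted likelihoods are 1/2 · 0.0046296 = 0.0023148, 1/2 · 0.027 = 0.0135; these sum to 0.015815.
By Bayes' rule, P(bag B | data) = (0.0135) / (0.015815) = 0.85363.

0.854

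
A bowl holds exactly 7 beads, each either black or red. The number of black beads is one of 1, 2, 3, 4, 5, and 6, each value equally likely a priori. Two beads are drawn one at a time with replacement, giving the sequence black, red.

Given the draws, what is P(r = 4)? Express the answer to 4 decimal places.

0.2143

For each hypothesis, P(data | H) works out to: P(data | r = 1) = (1/7)(6/7) = 6/49; P(data | r = 2) = (2/7)(5/7) = 10/49; P(data | r = 3) = (3/7)(4/7) = 12/49; P(data | r = 4) = (4/7)(3/7) = 12/49; P(data | r = 5) = (5/7)(2/7) = 10/49; P(data | r = 6) = (6/7)(1/7) = 6/49.
The prior-weighted likelihoods are 1/6 · 6/49 = 1/49, 1/6 · 10/49 = 5/147, 1/6 · 12/49 = 2/49, 1/6 · 12/49 = 2/49, 1/6 · 10/49 = 5/147, 1/6 · 6/49 = 1/49; these sum to 4/21.
By Bayes' rule, P(r = 4 | data) = (2/49) / (4/21) = 3/14.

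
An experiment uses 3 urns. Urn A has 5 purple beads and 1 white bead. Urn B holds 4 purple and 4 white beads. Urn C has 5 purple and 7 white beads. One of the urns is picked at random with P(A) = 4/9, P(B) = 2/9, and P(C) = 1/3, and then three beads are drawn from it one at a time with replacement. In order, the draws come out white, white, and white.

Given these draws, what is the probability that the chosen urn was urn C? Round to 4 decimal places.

0.6892

The likelihood of the observed sequence under each hypothesis: P(data | urn A) = (1/6)(1/6)(1/6) = 0.0046296; P(data | urn B) = (4/8)(4/8)(4/8) = 0.125; P(data | urn C) = (7/12)(7/12)(7/12) = 0.1985.
The prior-weighted likelihoods are 4/9 · 0.0046296 = 0.0020576, 2/9 · 0.125 = 0.027778, 1/3 · 0.1985 = 0.066165; with total 0.096001.
Therefore the posterior P(urn C | data) = (0.066165) / (0.096001) = 0.68922.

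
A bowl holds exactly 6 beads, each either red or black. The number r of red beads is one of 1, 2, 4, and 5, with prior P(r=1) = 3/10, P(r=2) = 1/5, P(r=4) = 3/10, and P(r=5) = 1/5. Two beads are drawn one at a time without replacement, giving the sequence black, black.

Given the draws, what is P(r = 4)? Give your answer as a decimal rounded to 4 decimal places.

Under each hypothesis, the probability of the observed sequence is: P(data | r = 1) = (5/6)(4/5) = 2/3; P(data | r = 2) = (4/6)(3/5) = 2/5; P(data | r = 4) = (2/6)(1/5) = 1/15; P(data | r = 5) = (1/6)(0/5) = 0.
Weighting by the prior gives 3/10 · 2/3 = 1/5, 1/5 · 2/5 = 2/25, 3/10 · 1/15 = 1/50, 1/5 · 0 = 0; summing to 3/10.
By Bayes' rule, P(r = 4 | data) = (1/50) / (3/10) = 1/15.

0.0667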